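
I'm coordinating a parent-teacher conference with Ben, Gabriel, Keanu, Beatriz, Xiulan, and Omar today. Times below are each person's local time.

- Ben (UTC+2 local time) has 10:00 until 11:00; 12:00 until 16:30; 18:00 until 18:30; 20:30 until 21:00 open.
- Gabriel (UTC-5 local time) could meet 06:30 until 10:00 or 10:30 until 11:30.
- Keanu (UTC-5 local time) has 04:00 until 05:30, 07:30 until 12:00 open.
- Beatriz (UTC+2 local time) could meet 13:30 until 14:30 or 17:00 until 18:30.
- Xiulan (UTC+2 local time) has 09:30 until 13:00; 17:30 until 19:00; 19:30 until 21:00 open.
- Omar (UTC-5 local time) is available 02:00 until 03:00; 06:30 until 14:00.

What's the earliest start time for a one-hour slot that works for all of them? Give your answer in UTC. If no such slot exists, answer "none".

none

Ben in UTC: 08:00-09:00, 10:00-14:30, 16:00-16:30, 18:30-19:00 (subtract 2h to convert from UTC+2).
Gabriel in UTC: 11:30-15:00, 15:30-16:30 (add 5h to convert from UTC-5).
Keanu in UTC: 09:00-10:30, 12:30-17:00 (add 5h to convert from UTC-5).
Beatriz in UTC: 11:30-12:30, 15:00-16:30 (subtract 2h to convert from UTC+2).
Xiulan in UTC: 07:30-11:00, 15:30-17:00, 17:30-19:00 (subtract 2h to convert from UTC+2).
Omar in UTC: 07:00-08:00, 11:30-19:00 (add 5h to convert from UTC-5).
Ben ∩ Gabriel: 11:30-14:30, 16:00-16:30.
Ben ∩ Gabriel ∩ Keanu: 12:30-14:30, 16:00-16:30.
Ben ∩ Gabriel ∩ Keanu ∩ Beatriz: 16:00-16:30.
Ben ∩ Gabriel ∩ Keanu ∩ Beatriz ∩ Xiulan: 16:00-16:30.
Ben ∩ Gabriel ∩ Keanu ∩ Beatriz ∩ Xiulan ∩ Omar: 16:00-16:30.
Those are the intersection windows.
No common window is at least 60 minutes long.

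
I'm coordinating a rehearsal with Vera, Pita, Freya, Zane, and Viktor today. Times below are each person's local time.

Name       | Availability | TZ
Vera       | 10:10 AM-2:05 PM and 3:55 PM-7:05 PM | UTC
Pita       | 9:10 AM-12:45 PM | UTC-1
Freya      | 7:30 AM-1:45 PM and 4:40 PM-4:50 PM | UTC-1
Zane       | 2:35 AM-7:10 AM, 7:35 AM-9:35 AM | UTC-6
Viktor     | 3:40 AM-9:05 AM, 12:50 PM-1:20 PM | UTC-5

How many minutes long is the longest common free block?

Vera in UTC: 10:10-14:05, 15:55-19:05.
Pita in UTC: 10:10-13:45 (add 1h to convert from UTC-1).
Freya in UTC: 08:30-14:45, 17:40-17:50 (add 1h to convert from UTC-1).
Zane in UTC: 08:35-13:10, 13:35-15:35 (add 6h to convert from UTC-6).
Viktor in UTC: 08:40-14:05, 17:50-18:20 (add 5h to convert from UTC-5).
Vera ∩ Pita: 10:10-13:45.
Vera ∩ Pita ∩ Freya: 10:10-13:45.
Vera ∩ Pita ∩ Freya ∩ Zane: 10:10-13:10, 13:35-13:45.
Vera ∩ Pita ∩ Freya ∩ Zane ∩ Viktor: 10:10-13:10, 13:35-13:45.
So the common availability across everyone is 10:10-13:10, 13:35-13:45.
The longest is 10:10-13:10 at 180 minutes.

180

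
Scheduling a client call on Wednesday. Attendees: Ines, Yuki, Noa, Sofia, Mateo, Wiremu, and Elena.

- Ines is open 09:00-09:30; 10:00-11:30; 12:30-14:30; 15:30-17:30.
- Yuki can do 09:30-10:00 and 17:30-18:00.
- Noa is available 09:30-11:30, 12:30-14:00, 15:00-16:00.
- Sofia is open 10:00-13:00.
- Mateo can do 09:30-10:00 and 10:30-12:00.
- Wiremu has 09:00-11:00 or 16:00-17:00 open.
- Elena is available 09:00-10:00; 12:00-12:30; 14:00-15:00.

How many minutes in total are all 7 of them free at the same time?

Ines ∩ Yuki: ∅.
Ines ∩ Yuki ∩ Noa: ∅.
Ines ∩ Yuki ∩ Noa ∩ Sofia: ∅.
Ines ∩ Yuki ∩ Noa ∩ Sofia ∩ Mateo: ∅.
Ines ∩ Yuki ∩ Noa ∩ Sofia ∩ Mateo ∩ Wiremu: ∅.
Ines ∩ Yuki ∩ Noa ∩ Sofia ∩ Mateo ∩ Wiremu ∩ Elena: ∅.
There is no time when everyone is free.
There is no common window, so the total is 0 minutes.

0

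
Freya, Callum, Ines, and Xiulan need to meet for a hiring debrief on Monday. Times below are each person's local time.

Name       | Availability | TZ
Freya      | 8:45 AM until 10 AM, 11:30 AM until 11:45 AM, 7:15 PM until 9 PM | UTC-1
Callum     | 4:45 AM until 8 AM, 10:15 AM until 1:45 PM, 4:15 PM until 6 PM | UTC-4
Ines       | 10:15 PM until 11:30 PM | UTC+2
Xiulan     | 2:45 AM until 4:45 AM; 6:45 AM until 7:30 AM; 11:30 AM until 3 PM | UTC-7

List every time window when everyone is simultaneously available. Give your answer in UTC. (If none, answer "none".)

20:15-21:30

Freya in UTC: 09:45-11:00, 12:30-12:45, 20:15-22:00 (add 1h to convert from UTC-1).
Callum in UTC: 08:45-12:00, 14:15-17:45, 20:15-22:00 (add 4h to convert from UTC-4).
Ines in UTC: 20:15-21:30 (subtract 2h to convert from UTC+2).
Xiulan in UTC: 09:45-11:45, 13:45-14:30, 18:30-22:00 (add 7h to convert from UTC-7).
Freya ∩ Callum: 09:45-11:00, 20:15-22:00.
Freya ∩ Callum ∩ Ines: 20:15-21:30.
Freya ∩ Callum ∩ Ines ∩ Xiulan: 20:15-21:30.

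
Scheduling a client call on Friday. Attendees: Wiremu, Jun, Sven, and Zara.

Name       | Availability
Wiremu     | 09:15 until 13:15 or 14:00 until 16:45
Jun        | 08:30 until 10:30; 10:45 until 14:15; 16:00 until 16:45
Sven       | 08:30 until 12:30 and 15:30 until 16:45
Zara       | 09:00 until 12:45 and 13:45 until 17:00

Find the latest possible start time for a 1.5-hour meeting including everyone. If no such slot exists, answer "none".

11:00

Wiremu ∩ Jun: 09:15-10:30, 10:45-13:15, 14:00-14:15, 16:00-16:45.
Wiremu ∩ Jun ∩ Sven: 09:15-10:30, 10:45-12:30, 16:00-16:45.
Wiremu ∩ Jun ∩ Sven ∩ Zara: 09:15-10:30, 10:45-12:30, 16:00-16:45.
Those are the intersection windows.
The last common window of at least 90 minutes is 10:45-12:30; a 90-minute meeting can start as late as 11:00 and still end by 12:30.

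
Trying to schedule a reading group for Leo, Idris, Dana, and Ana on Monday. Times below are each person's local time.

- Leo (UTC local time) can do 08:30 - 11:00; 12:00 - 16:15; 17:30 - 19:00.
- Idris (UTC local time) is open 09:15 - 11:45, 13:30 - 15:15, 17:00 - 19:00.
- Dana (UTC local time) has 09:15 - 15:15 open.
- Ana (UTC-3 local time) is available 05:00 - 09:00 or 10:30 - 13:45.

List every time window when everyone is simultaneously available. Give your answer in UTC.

09:15-11:00, 13:30-15:15

Leo in UTC: 08:30-11:00, 12:00-16:15, 17:30-19:00.
Idris in UTC: 09:15-11:45, 13:30-15:15, 17:00-19:00.
Dana in UTC: 09:15-15:15.
Ana in UTC: 08:00-12:00, 13:30-16:45 (add 3h to convert from UTC-3).
Leo ∩ Idris: 09:15-11:00, 13:30-15:15, 17:30-19:00.
Leo ∩ Idris ∩ Dana: 09:15-11:00, 13:30-15:15.
Leo ∩ Idris ∩ Dana ∩ Ana: 09:15-11:00, 13:30-15:15.
So the common availability across everyone is 09:15-11:00, 13:30-15:15.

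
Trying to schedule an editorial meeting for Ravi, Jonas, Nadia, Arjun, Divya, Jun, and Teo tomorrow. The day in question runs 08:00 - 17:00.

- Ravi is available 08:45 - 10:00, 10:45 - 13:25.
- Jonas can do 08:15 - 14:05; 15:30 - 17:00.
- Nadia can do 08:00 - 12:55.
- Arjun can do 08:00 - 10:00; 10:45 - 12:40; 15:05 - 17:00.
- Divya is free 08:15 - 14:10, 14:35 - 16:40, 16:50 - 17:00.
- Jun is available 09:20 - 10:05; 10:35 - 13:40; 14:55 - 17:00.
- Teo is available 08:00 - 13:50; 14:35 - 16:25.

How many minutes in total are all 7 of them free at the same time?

155

Ravi ∩ Jonas: 08:45-10:00, 10:45-13:25.
Ravi ∩ Jonas ∩ Nadia: 08:45-10:00, 10:45-12:55.
Ravi ∩ Jonas ∩ Nadia ∩ Arjun: 08:45-10:00, 10:45-12:40.
Ravi ∩ Jonas ∩ Nadia ∩ Arjun ∩ Divya: 08:45-10:00, 10:45-12:40.
Ravi ∩ Jonas ∩ Nadia ∩ Arjun ∩ Divya ∩ Jun: 09:20-10:00, 10:45-12:40.
Ravi ∩ Jonas ∩ Nadia ∩ Arjun ∩ Divya ∩ Jun ∩ Teo: 09:20-10:00, 10:45-12:40.
Summing the common windows: 40 + 115 = 155 minutes.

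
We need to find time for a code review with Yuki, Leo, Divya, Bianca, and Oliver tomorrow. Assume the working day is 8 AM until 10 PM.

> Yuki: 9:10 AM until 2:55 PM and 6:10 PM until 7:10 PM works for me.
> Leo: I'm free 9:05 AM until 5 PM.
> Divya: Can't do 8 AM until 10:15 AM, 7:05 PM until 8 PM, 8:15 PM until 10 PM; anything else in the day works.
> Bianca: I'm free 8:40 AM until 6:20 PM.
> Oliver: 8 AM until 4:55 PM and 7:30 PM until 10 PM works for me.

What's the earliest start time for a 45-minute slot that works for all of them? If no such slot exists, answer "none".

10:15

Yuki free: 09:10-14:55, 18:10-19:10.
Leo free: 09:05-17:00.
Divya free: 10:15-19:05, 20:00-20:15 (invert busy blocks within the working day).
Bianca free: 08:40-18:20.
Oliver free: 08:00-16:55, 19:30-22:00.
Yuki ∩ Leo: 09:10-14:55.
Yuki ∩ Leo ∩ Divya: 10:15-14:55.
Yuki ∩ Leo ∩ Divya ∩ Bianca: 10:15-14:55.
Yuki ∩ Leo ∩ Divya ∩ Bianca ∩ Oliver: 10:15-14:55.
So the common availability across everyone is 10:15-14:55.
The first common window of at least 45 minutes is 10:15-14:55, so the earliest start is 10:15.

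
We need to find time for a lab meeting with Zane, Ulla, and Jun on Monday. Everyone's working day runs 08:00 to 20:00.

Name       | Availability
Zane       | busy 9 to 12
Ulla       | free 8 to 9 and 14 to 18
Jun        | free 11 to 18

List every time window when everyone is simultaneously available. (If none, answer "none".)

Zane free: 08:00-09:00, 12:00-20:00 (invert busy blocks within the working day).
Ulla free: 08:00-09:00, 14:00-18:00.
Jun free: 11:00-18:00.
Zane ∩ Ulla: 08:00-09:00, 14:00-18:00.
Zane ∩ Ulla ∩ Jun: 14:00-18:00.
Those are the intersection windows.

14:00-18:00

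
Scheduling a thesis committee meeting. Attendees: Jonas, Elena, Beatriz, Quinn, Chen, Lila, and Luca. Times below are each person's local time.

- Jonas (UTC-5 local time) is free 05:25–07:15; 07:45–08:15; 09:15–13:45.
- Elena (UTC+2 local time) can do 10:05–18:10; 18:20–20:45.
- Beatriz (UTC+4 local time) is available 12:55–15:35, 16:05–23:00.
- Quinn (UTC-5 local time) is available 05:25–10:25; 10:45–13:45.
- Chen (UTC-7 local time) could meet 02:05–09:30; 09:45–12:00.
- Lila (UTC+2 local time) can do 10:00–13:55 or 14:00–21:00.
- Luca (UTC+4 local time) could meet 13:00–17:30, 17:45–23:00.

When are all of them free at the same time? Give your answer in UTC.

10:25-11:35, 12:05-12:15, 12:45-13:15, 14:15-15:25, 15:45-16:10, 16:20-16:30, 16:45-18:45

Jonas in UTC: 10:25-12:15, 12:45-13:15, 14:15-18:45 (add 5h to convert from UTC-5).
Elena in UTC: 08:05-16:10, 16:20-18:45 (subtract 2h to convert from UTC+2).
Beatriz in UTC: 08:55-11:35, 12:05-19:00 (subtract 4h to convert from UTC+4).
Quinn in UTC: 10:25-15:25, 15:45-18:45 (add 5h to convert from UTC-5).
Chen in UTC: 09:05-16:30, 16:45-19:00 (add 7h to convert from UTC-7).
Lila in UTC: 08:00-11:55, 12:00-19:00 (subtract 2h to convert from UTC+2).
Luca in UTC: 09:00-13:30, 13:45-19:00 (subtract 4h to convert from UTC+4).
Jonas ∩ Elena: 10:25-12:15, 12:45-13:15, 14:15-16:10, 16:20-18:45.
Jonas ∩ Elena ∩ Beatriz: 10:25-11:35, 12:05-12:15, 12:45-13:15, 14:15-16:10, 16:20-18:45.
Jonas ∩ Elena ∩ Beatriz ∩ Quinn: 10:25-11:35, 12:05-12:15, 12:45-13:15, 14:15-15:25, 15:45-16:10, 16:20-18:45.
Jonas ∩ Elena ∩ Beatriz ∩ Quinn ∩ Chen: 10:25-11:35, 12:05-12:15, 12:45-13:15, 14:15-15:25, 15:45-16:10, 16:20-16:30, 16:45-18:45.
Jonas ∩ Elena ∩ Beatriz ∩ Quinn ∩ Chen ∩ Lila: 10:25-11:35, 12:05-12:15, 12:45-13:15, 14:15-15:25, 15:45-16:10, 16:20-16:30, 16:45-18:45.
Jonas ∩ Elena ∩ Beatriz ∩ Quinn ∩ Chen ∩ Lila ∩ Luca: 10:25-11:35, 12:05-12:15, 12:45-13:15, 14:15-15:25, 15:45-16:10, 16:20-16:30, 16:45-18:45.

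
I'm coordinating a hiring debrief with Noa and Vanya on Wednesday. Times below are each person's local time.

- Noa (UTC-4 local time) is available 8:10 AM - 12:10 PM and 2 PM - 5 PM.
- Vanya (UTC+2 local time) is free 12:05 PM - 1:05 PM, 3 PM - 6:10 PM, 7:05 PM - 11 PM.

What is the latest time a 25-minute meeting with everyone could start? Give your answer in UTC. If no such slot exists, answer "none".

20:35

Noa in UTC: 12:10-16:10, 18:00-21:00 (add 4h to convert from UTC-4).
Vanya in UTC: 10:05-11:05, 13:00-16:10, 17:05-21:00 (subtract 2h to convert from UTC+2).
Noa ∩ Vanya: 13:00-16:10, 18:00-21:00.
The last common window of at least 25 minutes is 18:00-21:00; a 25-minute meeting can start as late as 20:35 and still end by 21:00.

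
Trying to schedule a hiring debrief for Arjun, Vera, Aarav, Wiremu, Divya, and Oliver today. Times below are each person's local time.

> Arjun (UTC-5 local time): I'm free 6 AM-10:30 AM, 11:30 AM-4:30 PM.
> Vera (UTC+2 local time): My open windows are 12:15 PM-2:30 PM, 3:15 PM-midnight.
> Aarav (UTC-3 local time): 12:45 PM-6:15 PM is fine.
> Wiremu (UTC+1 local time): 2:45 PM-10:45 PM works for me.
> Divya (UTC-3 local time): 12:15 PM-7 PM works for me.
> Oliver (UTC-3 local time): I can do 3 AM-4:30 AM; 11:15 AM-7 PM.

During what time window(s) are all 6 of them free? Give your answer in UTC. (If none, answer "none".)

16:30-21:15

Arjun in UTC: 11:00-15:30, 16:30-21:30 (add 5h to convert from UTC-5).
Vera in UTC: 10:15-12:30, 13:15-22:00 (subtract 2h to convert from UTC+2).
Aarav in UTC: 15:45-21:15 (add 3h to convert from UTC-3).
Wiremu in UTC: 13:45-21:45 (subtract 1h to convert from UTC+1).
Divya in UTC: 15:15-22:00 (add 3h to convert from UTC-3).
Oliver in UTC: 06:00-07:30, 14:15-22:00 (add 3h to convert from UTC-3).
Arjun ∩ Vera: 11:00-12:30, 13:15-15:30, 16:30-21:30.
Arjun ∩ Vera ∩ Aarav: 16:30-21:15.
Arjun ∩ Vera ∩ Aarav ∩ Wiremu: 16:30-21:15.
Arjun ∩ Vera ∩ Aarav ∩ Wiremu ∩ Divya: 16:30-21:15.
Arjun ∩ Vera ∩ Aarav ∩ Wiremu ∩ Divya ∩ Oliver: 16:30-21:15.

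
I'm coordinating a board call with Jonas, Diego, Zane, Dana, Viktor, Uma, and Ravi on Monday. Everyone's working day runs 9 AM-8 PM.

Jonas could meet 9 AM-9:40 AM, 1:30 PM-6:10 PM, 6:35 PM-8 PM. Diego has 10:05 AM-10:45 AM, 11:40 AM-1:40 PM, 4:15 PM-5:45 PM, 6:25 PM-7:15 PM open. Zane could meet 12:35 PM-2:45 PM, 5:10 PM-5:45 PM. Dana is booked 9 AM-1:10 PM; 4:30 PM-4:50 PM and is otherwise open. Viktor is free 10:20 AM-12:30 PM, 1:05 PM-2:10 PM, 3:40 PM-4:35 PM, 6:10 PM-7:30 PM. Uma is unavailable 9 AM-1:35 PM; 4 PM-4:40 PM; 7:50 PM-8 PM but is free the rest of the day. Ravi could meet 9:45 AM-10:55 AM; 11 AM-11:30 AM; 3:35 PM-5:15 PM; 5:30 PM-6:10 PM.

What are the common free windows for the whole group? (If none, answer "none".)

Jonas free: 09:00-09:40, 13:30-18:10, 18:35-20:00.
Diego free: 10:05-10:45, 11:40-13:40, 16:15-17:45, 18:25-19:15.
Zane free: 12:35-14:45, 17:10-17:45.
Dana free: 13:10-16:30, 16:50-20:00 (invert busy blocks within the working day).
Viktor free: 10:20-12:30, 13:05-14:10, 15:40-16:35, 18:10-19:30.
Uma free: 13:35-16:00, 16:40-19:50 (invert busy blocks within the working day).
Ravi free: 09:45-10:55, 11:00-11:30, 15:35-17:15, 17:30-18:10.
Jonas ∩ Diego: 13:30-13:40, 16:15-17:45, 18:35-19:15.
Jonas ∩ Diego ∩ Zane: 13:30-13:40, 17:10-17:45.
Jonas ∩ Diego ∩ Zane ∩ Dana: 13:30-13:40, 17:10-17:45.
Jonas ∩ Diego ∩ Zane ∩ Dana ∩ Viktor: 13:30-13:40.
Jonas ∩ Diego ∩ Zane ∩ Dana ∩ Viktor ∩ Uma: 13:35-13:40.
Jonas ∩ Diego ∩ Zane ∩ Dana ∩ Viktor ∩ Uma ∩ Ravi: ∅.
There is no time when everyone is free.

none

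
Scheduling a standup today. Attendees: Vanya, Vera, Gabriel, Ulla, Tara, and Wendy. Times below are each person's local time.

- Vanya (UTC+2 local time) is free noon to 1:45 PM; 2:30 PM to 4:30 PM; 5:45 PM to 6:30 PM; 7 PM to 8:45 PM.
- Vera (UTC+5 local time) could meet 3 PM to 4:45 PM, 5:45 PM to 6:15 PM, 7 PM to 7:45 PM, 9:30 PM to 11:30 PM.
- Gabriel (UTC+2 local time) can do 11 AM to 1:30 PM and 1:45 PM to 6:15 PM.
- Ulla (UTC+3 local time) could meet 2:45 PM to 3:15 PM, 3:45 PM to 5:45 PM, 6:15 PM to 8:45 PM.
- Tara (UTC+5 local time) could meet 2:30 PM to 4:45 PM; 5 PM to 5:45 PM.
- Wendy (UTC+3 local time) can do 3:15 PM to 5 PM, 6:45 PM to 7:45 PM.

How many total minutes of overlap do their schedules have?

0

Vanya in UTC: 10:00-11:45, 12:30-14:30, 15:45-16:30, 17:00-18:45 (subtract 2h to convert from UTC+2).
Vera in UTC: 10:00-11:45, 12:45-13:15, 14:00-14:45, 16:30-18:30 (subtract 5h to convert from UTC+5).
Gabriel in UTC: 09:00-11:30, 11:45-16:15 (subtract 2h to convert from UTC+2).
Ulla in UTC: 11:45-12:15, 12:45-14:45, 15:15-17:45 (subtract 3h to convert from UTC+3).
Tara in UTC: 09:30-11:45, 12:00-12:45 (subtract 5h to convert from UTC+5).
Wendy in UTC: 12:15-14:00, 15:45-16:45 (subtract 3h to convert from UTC+3).
Vanya ∩ Vera: 10:00-11:45, 12:45-13:15, 14:00-14:30, 17:00-18:30.
Vanya ∩ Vera ∩ Gabriel: 10:00-11:30, 12:45-13:15, 14:00-14:30.
Vanya ∩ Vera ∩ Gabriel ∩ Ulla: 12:45-13:15, 14:00-14:30.
Vanya ∩ Vera ∩ Gabriel ∩ Ulla ∩ Tara: ∅.
Vanya ∩ Vera ∩ Gabriel ∩ Ulla ∩ Tara ∩ Wendy: ∅.
There is no time when everyone is free.
There is no common window, so the total is 0 minutes.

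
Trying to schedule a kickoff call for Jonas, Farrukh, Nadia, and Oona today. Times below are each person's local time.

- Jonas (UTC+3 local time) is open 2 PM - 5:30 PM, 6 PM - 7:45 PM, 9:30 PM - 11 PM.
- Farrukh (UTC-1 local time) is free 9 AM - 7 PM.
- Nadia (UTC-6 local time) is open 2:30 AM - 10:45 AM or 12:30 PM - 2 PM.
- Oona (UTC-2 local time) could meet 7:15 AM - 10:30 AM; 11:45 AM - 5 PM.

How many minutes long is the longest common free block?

Jonas in UTC: 11:00-14:30, 15:00-16:45, 18:30-20:00 (subtract 3h to convert from UTC+3).
Farrukh in UTC: 10:00-20:00 (add 1h to convert from UTC-1).
Nadia in UTC: 08:30-16:45, 18:30-20:00 (add 6h to convert from UTC-6).
Oona in UTC: 09:15-12:30, 13:45-19:00 (add 2h to convert from UTC-2).
Jonas ∩ Farrukh: 11:00-14:30, 15:00-16:45, 18:30-20:00.
Jonas ∩ Farrukh ∩ Nadia: 11:00-14:30, 15:00-16:45, 18:30-20:00.
Jonas ∩ Farrukh ∩ Nadia ∩ Oona: 11:00-12:30, 13:45-14:30, 15:00-16:45, 18:30-19:00.
So the common availability across everyone is 11:00-12:30, 13:45-14:30, 15:00-16:45, 18:30-19:00.
The longest is 15:00-16:45 at 105 minutes.

105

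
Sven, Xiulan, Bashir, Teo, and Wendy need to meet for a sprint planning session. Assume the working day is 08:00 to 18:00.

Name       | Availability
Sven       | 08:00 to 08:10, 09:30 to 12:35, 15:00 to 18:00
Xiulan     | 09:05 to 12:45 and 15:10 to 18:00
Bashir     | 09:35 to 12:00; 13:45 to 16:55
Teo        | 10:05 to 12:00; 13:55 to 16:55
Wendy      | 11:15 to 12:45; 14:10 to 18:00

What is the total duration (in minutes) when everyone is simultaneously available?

150

Sven ∩ Xiulan: 09:30-12:35, 15:10-18:00.
Sven ∩ Xiulan ∩ Bashir: 09:35-12:00, 15:10-16:55.
Sven ∩ Xiulan ∩ Bashir ∩ Teo: 10:05-12:00, 15:10-16:55.
Sven ∩ Xiulan ∩ Bashir ∩ Teo ∩ Wendy: 11:15-12:00, 15:10-16:55.
Summing the common windows: 45 + 105 = 150 minutes.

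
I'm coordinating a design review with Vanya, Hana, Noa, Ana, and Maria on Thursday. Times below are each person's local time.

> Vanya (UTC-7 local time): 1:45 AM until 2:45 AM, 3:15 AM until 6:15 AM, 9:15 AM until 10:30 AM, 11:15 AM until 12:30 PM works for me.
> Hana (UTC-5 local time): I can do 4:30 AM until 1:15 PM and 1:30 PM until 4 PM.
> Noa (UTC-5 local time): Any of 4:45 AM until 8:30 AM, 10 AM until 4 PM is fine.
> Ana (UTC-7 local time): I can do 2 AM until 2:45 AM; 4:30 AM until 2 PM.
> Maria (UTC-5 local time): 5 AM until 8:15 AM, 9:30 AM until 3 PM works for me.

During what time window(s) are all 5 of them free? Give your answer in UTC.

11:30-13:15, 16:15-17:30, 18:30-19:30

Vanya in UTC: 08:45-09:45, 10:15-13:15, 16:15-17:30, 18:15-19:30 (add 7h to convert from UTC-7).
Hana in UTC: 09:30-18:15, 18:30-21:00 (add 5h to convert from UTC-5).
Noa in UTC: 09:45-13:30, 15:00-21:00 (add 5h to convert from UTC-5).
Ana in UTC: 09:00-09:45, 11:30-21:00 (add 7h to convert from UTC-7).
Maria in UTC: 10:00-13:15, 14:30-20:00 (add 5h to convert from UTC-5).
Vanya ∩ Hana: 09:30-09:45, 10:15-13:15, 16:15-17:30, 18:30-19:30.
Vanya ∩ Hana ∩ Noa: 10:15-13:15, 16:15-17:30, 18:30-19:30.
Vanya ∩ Hana ∩ Noa ∩ Ana: 11:30-13:15, 16:15-17:30, 18:30-19:30.
Vanya ∩ Hana ∩ Noa ∩ Ana ∩ Maria: 11:30-13:15, 16:15-17:30, 18:30-19:30.
So the common availability across everyone is 11:30-13:15, 16:15-17:30, 18:30-19:30.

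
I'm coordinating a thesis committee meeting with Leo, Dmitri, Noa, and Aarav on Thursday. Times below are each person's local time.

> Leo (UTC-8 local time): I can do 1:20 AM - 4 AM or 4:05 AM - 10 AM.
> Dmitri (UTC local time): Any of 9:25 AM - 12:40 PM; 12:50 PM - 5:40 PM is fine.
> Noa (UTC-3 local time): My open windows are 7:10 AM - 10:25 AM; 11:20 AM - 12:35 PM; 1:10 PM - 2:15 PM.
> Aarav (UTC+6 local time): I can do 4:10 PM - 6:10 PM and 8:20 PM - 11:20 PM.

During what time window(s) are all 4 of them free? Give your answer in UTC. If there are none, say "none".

Leo in UTC: 09:20-12:00, 12:05-18:00 (add 8h to convert from UTC-8).
Dmitri in UTC: 09:25-12:40, 12:50-17:40.
Noa in UTC: 10:10-13:25, 14:20-15:35, 16:10-17:15 (add 3h to convert from UTC-3).
Aarav in UTC: 10:10-12:10, 14:20-17:20 (subtract 6h to convert from UTC+6).
Leo ∩ Dmitri: 09:25-12:00, 12:05-12:40, 12:50-17:40.
Leo ∩ Dmitri ∩ Noa: 10:10-12:00, 12:05-12:40, 12:50-13:25, 14:20-15:35, 16:10-17:15.
Leo ∩ Dmitri ∩ Noa ∩ Aarav: 10:10-12:00, 12:05-12:10, 14:20-15:35, 16:10-17:15.
Those are the intersection windows.

10:10-12:00, 12:05-12:10, 14:20-15:35, 16:10-17:15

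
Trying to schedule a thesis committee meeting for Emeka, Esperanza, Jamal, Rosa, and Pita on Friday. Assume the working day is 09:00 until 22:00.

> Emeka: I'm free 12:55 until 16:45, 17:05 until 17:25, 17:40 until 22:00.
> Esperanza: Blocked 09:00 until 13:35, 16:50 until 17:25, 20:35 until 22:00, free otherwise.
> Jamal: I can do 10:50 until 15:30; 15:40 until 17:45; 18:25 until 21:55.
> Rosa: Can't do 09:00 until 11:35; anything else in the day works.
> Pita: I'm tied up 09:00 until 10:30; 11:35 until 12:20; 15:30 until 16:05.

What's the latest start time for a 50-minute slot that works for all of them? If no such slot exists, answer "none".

19:45

Emeka free: 12:55-16:45, 17:05-17:25, 17:40-22:00.
Esperanza free: 13:35-16:50, 17:25-20:35 (invert busy blocks within the working day).
Jamal free: 10:50-15:30, 15:40-17:45, 18:25-21:55.
Rosa free: 11:35-22:00 (invert busy blocks within the working day).
Pita free: 10:30-11:35, 12:20-15:30, 16:05-22:00 (invert busy blocks within the working day).
Emeka ∩ Esperanza: 13:35-16:45, 17:40-20:35.
Emeka ∩ Esperanza ∩ Jamal: 13:35-15:30, 15:40-16:45, 17:40-17:45, 18:25-20:35.
Emeka ∩ Esperanza ∩ Jamal ∩ Rosa: 13:35-15:30, 15:40-16:45, 17:40-17:45, 18:25-20:35.
Emeka ∩ Esperanza ∩ Jamal ∩ Rosa ∩ Pita: 13:35-15:30, 16:05-16:45, 17:40-17:45, 18:25-20:35.
The last common window of at least 50 minutes is 18:25-20:35; a 50-minute meeting can start as late as 19:45 and still end by 20:35.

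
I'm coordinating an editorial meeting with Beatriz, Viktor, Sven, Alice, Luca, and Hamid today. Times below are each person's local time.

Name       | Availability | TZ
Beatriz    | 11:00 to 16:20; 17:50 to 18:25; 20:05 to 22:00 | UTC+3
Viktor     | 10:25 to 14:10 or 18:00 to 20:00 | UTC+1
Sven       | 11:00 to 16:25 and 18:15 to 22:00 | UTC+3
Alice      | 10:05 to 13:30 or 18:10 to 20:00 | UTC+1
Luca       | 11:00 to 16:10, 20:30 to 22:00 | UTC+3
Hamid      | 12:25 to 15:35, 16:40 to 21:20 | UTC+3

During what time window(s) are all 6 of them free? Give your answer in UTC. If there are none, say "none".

Beatriz in UTC: 08:00-13:20, 14:50-15:25, 17:05-19:00 (subtract 3h to convert from UTC+3).
Viktor in UTC: 09:25-13:10, 17:00-19:00 (subtract 1h to convert from UTC+1).
Sven in UTC: 08:00-13:25, 15:15-19:00 (subtract 3h to convert from UTC+3).
Alice in UTC: 09:05-12:30, 17:10-19:00 (subtract 1h to convert from UTC+1).
Luca in UTC: 08:00-13:10, 17:30-19:00 (subtract 3h to convert from UTC+3).
Hamid in UTC: 09:25-12:35, 13:40-18:20 (subtract 3h to convert from UTC+3).
Beatriz ∩ Viktor: 09:25-13:10, 17:05-19:00.
Beatriz ∩ Viktor ∩ Sven: 09:25-13:10, 17:05-19:00.
Beatriz ∩ Viktor ∩ Sven ∩ Alice: 09:25-12:30, 17:10-19:00.
Beatriz ∩ Viktor ∩ Sven ∩ Alice ∩ Luca: 09:25-12:30, 17:30-19:00.
Beatriz ∩ Viktor ∩ Sven ∩ Alice ∩ Luca ∩ Hamid: 09:25-12:30, 17:30-18:20.

09:25-12:30, 17:30-18:20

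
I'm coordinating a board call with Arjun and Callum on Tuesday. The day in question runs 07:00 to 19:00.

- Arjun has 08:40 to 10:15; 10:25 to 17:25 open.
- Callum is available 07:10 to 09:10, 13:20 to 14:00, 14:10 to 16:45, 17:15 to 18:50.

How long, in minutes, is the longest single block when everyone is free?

155

Arjun ∩ Callum: 08:40-09:10, 13:20-14:00, 14:10-16:45, 17:15-17:25.
The longest is 14:10-16:45 at 155 minutes.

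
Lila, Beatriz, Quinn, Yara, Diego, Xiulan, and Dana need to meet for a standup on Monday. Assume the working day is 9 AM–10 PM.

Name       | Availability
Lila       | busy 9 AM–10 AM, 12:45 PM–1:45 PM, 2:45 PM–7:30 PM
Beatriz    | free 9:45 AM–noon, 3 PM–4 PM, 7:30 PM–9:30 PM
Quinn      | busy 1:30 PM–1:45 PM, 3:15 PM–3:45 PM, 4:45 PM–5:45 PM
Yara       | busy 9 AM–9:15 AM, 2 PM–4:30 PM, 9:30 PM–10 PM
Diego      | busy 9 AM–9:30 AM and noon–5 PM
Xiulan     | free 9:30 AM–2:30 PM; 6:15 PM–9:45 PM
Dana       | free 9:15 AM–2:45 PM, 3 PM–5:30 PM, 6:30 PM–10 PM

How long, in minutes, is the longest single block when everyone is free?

Lila free: 10:00-12:45, 13:45-14:45, 19:30-22:00 (invert busy blocks within the working day).
Beatriz free: 09:45-12:00, 15:00-16:00, 19:30-21:30.
Quinn free: 09:00-13:30, 13:45-15:15, 15:45-16:45, 17:45-22:00 (invert busy blocks within the working day).
Yara free: 09:15-14:00, 16:30-21:30 (invert busy blocks within the working day).
Diego free: 09:30-12:00, 17:00-22:00 (invert busy blocks within the working day).
Xiulan free: 09:30-14:30, 18:15-21:45.
Dana free: 09:15-14:45, 15:00-17:30, 18:30-22:00.
Lila ∩ Beatriz: 10:00-12:00, 19:30-21:30.
Lila ∩ Beatriz ∩ Quinn: 10:00-12:00, 19:30-21:30.
Lila ∩ Beatriz ∩ Quinn ∩ Yara: 10:00-12:00, 19:30-21:30.
Lila ∩ Beatriz ∩ Quinn ∩ Yara ∩ Diego: 10:00-12:00, 19:30-21:30.
Lila ∩ Beatriz ∩ Quinn ∩ Yara ∩ Diego ∩ Xiulan: 10:00-12:00, 19:30-21:30.
Lila ∩ Beatriz ∩ Quinn ∩ Yara ∩ Diego ∩ Xiulan ∩ Dana: 10:00-12:00, 19:30-21:30.
Those are the intersection windows.
The longest is 10:00-12:00 at 120 minutes.

120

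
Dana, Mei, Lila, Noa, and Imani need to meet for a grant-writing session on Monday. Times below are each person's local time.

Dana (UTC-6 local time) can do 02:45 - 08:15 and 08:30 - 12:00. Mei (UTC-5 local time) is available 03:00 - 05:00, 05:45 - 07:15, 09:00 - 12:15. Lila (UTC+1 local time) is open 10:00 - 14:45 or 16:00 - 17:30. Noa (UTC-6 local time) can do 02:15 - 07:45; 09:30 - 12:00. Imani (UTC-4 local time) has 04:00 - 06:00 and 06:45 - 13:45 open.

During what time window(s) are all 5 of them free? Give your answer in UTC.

09:00-10:00, 10:45-12:15, 15:30-16:30

Dana in UTC: 08:45-14:15, 14:30-18:00 (add 6h to convert from UTC-6).
Mei in UTC: 08:00-10:00, 10:45-12:15, 14:00-17:15 (add 5h to convert from UTC-5).
Lila in UTC: 09:00-13:45, 15:00-16:30 (subtract 1h to convert from UTC+1).
Noa in UTC: 08:15-13:45, 15:30-18:00 (add 6h to convert from UTC-6).
Imani in UTC: 08:00-10:00, 10:45-17:45 (add 4h to convert from UTC-4).
Dana ∩ Mei: 08:45-10:00, 10:45-12:15, 14:00-14:15, 14:30-17:15.
Dana ∩ Mei ∩ Lila: 09:00-10:00, 10:45-12:15, 15:00-16:30.
Dana ∩ Mei ∩ Lila ∩ Noa: 09:00-10:00, 10:45-12:15, 15:30-16:30.
Dana ∩ Mei ∩ Lila ∩ Noa ∩ Imani: 09:00-10:00, 10:45-12:15, 15:30-16:30.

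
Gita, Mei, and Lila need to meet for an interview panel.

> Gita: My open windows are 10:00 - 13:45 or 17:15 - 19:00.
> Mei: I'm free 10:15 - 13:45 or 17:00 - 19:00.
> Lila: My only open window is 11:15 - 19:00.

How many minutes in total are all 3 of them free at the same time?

255

Gita ∩ Mei: 10:15-13:45, 17:15-19:00.
Gita ∩ Mei ∩ Lila: 11:15-13:45, 17:15-19:00.
Summing the common windows: 150 + 105 = 255 minutes.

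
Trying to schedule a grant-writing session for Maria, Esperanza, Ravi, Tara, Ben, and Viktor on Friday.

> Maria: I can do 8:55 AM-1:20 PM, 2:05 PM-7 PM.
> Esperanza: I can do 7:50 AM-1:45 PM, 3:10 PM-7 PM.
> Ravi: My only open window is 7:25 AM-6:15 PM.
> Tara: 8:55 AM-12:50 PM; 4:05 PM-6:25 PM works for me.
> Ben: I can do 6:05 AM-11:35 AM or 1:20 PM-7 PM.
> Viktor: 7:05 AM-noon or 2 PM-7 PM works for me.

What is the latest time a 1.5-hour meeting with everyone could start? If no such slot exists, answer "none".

Maria ∩ Esperanza: 08:55-13:20, 15:10-19:00.
Maria ∩ Esperanza ∩ Ravi: 08:55-13:20, 15:10-18:15.
Maria ∩ Esperanza ∩ Ravi ∩ Tara: 08:55-12:50, 16:05-18:15.
Maria ∩ Esperanza ∩ Ravi ∩ Tara ∩ Ben: 08:55-11:35, 16:05-18:15.
Maria ∩ Esperanza ∩ Ravi ∩ Tara ∩ Ben ∩ Viktor: 08:55-11:35, 16:05-18:15.
The last common window of at least 90 minutes is 16:05-18:15; a 90-minute meeting can start as late as 16:45 and still end by 18:15.

16:45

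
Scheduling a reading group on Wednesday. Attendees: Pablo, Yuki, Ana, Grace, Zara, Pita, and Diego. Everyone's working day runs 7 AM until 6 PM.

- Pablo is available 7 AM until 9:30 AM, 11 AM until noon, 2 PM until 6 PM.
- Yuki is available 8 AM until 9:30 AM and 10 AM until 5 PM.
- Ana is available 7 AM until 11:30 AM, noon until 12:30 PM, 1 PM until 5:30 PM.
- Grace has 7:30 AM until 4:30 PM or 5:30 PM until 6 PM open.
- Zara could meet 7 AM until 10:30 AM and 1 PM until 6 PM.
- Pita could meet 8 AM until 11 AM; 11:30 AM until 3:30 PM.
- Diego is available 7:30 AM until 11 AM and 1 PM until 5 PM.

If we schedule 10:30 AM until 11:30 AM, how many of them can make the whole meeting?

3

Yuki, Ana, and Grace can make the full 10:30-11:30 slot — that's 3.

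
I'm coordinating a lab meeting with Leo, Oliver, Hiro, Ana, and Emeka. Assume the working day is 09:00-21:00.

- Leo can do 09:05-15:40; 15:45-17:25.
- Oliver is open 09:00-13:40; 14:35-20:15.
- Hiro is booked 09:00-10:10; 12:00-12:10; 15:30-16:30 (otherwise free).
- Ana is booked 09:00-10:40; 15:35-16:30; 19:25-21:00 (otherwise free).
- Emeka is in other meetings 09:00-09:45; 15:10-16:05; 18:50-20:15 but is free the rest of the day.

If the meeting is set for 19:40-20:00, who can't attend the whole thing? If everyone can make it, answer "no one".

Ana, Emeka, Leo

Leo free: 09:05-15:40, 15:45-17:25.
Oliver free: 09:00-13:40, 14:35-20:15.
Hiro free: 10:10-12:00, 12:10-15:30, 16:30-21:00 (invert busy blocks within the working day).
Ana free: 10:40-15:35, 16:30-19:25 (invert busy blocks within the working day).
Emeka free: 09:45-15:10, 16:05-18:50, 20:15-21:00 (invert busy blocks within the working day).
Leo: not fully free for 19:40-20:00. Oliver: free for 19:40-20:00. Hiro: free for 19:40-20:00. Ana: not fully free for 19:40-20:00. Emeka: not fully free for 19:40-20:00.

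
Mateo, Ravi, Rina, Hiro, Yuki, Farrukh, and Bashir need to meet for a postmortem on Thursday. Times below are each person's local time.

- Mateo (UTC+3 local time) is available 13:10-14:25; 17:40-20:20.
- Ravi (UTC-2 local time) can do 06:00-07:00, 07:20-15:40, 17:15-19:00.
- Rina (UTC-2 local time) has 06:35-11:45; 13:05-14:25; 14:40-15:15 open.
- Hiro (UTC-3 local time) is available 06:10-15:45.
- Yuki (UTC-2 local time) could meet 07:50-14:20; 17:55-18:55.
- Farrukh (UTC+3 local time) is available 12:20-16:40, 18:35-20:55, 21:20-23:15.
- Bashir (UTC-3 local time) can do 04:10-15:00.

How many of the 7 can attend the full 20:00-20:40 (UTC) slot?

2

Mateo in UTC: 10:10-11:25, 14:40-17:20 (subtract 3h to convert from UTC+3).
Ravi in UTC: 08:00-09:00, 09:20-17:40, 19:15-21:00 (add 2h to convert from UTC-2).
Rina in UTC: 08:35-13:45, 15:05-16:25, 16:40-17:15 (add 2h to convert from UTC-2).
Hiro in UTC: 09:10-18:45 (add 3h to convert from UTC-3).
Yuki in UTC: 09:50-16:20, 19:55-20:55 (add 2h to convert from UTC-2).
Farrukh in UTC: 09:20-13:40, 15:35-17:55, 18:20-20:15 (subtract 3h to convert from UTC+3).
Bashir in UTC: 07:10-18:00 (add 3h to convert from UTC-3).
Ravi and Yuki can make the full 20:00-20:40 slot — that's 2.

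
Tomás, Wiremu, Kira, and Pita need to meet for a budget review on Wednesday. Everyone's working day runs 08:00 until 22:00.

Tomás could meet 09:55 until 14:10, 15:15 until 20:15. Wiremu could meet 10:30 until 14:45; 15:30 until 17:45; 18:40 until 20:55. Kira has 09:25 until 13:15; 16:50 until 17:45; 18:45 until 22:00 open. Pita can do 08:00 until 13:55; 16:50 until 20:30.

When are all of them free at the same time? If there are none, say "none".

10:30-13:15, 16:50-17:45, 18:45-20:15

Tomás ∩ Wiremu: 10:30-14:10, 15:30-17:45, 18:40-20:15.
Tomás ∩ Wiremu ∩ Kira: 10:30-13:15, 16:50-17:45, 18:45-20:15.
Tomás ∩ Wiremu ∩ Kira ∩ Pita: 10:30-13:15, 16:50-17:45, 18:45-20:15.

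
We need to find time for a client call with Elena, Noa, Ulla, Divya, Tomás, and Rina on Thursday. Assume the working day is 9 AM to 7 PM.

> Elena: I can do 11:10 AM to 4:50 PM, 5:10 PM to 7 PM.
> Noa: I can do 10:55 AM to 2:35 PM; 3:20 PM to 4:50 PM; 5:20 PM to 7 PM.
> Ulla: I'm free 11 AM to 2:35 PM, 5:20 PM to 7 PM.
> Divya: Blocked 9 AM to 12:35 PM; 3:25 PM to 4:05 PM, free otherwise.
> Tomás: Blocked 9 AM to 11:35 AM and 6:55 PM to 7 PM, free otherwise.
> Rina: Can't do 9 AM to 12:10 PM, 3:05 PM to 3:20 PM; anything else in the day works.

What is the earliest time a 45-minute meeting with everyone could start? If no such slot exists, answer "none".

12:35

Elena free: 11:10-16:50, 17:10-19:00.
Noa free: 10:55-14:35, 15:20-16:50, 17:20-19:00.
Ulla free: 11:00-14:35, 17:20-19:00.
Divya free: 12:35-15:25, 16:05-19:00 (invert busy blocks within the working day).
Tomás free: 11:35-18:55 (invert busy blocks within the working day).
Rina free: 12:10-15:05, 15:20-19:00 (invert busy blocks within the working day).
Elena ∩ Noa: 11:10-14:35, 15:20-16:50, 17:20-19:00.
Elena ∩ Noa ∩ Ulla: 11:10-14:35, 17:20-19:00.
Elena ∩ Noa ∩ Ulla ∩ Divya: 12:35-14:35, 17:20-19:00.
Elena ∩ Noa ∩ Ulla ∩ Divya ∩ Tomás: 12:35-14:35, 17:20-18:55.
Elena ∩ Noa ∩ Ulla ∩ Divya ∩ Tomás ∩ Rina: 12:35-14:35, 17:20-18:55.
The first common window of at least 45 minutes is 12:35-14:35, so the earliest start is 12:35.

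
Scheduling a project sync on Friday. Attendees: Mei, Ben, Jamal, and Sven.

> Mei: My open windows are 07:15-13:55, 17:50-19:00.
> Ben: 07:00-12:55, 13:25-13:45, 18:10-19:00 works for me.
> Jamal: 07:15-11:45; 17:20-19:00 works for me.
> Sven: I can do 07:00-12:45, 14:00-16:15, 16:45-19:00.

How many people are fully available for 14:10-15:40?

1

Sven can make the full 14:10-15:40 slot — that's 1.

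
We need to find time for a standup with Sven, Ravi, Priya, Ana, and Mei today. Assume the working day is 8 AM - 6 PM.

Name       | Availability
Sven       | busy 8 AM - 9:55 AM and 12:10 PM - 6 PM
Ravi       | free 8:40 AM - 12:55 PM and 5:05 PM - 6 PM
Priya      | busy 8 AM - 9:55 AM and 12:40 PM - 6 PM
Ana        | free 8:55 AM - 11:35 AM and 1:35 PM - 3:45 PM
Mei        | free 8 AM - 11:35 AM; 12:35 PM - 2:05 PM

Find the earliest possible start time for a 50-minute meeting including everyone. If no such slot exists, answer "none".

09:55

Sven free: 09:55-12:10 (invert busy blocks within the working day).
Ravi free: 08:40-12:55, 17:05-18:00.
Priya free: 09:55-12:40 (invert busy blocks within the working day).
Ana free: 08:55-11:35, 13:35-15:45.
Mei free: 08:00-11:35, 12:35-14:05.
Sven ∩ Ravi: 09:55-12:10.
Sven ∩ Ravi ∩ Priya: 09:55-12:10.
Sven ∩ Ravi ∩ Priya ∩ Ana: 09:55-11:35.
Sven ∩ Ravi ∩ Priya ∩ Ana ∩ Mei: 09:55-11:35.
So the common availability across everyone is 09:55-11:35.
The first common window of at least 50 minutes is 09:55-11:35, so the earliest start is 09:55.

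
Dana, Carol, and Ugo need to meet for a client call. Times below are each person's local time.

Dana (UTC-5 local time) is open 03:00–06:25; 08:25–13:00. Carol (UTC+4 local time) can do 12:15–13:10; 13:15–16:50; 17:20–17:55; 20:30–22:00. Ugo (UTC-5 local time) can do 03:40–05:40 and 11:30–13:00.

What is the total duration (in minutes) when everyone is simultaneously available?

205

Dana in UTC: 08:00-11:25, 13:25-18:00 (add 5h to convert from UTC-5).
Carol in UTC: 08:15-09:10, 09:15-12:50, 13:20-13:55, 16:30-18:00 (subtract 4h to convert from UTC+4).
Ugo in UTC: 08:40-10:40, 16:30-18:00 (add 5h to convert from UTC-5).
Dana ∩ Carol: 08:15-09:10, 09:15-11:25, 13:25-13:55, 16:30-18:00.
Dana ∩ Carol ∩ Ugo: 08:40-09:10, 09:15-10:40, 16:30-18:00.
Summing the common windows: 30 + 85 + 90 = 205 minutes.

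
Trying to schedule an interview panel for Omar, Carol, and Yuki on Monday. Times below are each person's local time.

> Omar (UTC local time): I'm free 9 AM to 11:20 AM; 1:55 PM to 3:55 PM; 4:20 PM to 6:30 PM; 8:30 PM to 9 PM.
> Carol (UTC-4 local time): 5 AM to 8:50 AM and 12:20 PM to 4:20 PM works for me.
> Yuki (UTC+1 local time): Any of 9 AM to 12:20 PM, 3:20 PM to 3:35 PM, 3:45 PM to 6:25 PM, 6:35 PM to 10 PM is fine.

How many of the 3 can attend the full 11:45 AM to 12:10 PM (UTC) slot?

1

Omar in UTC: 09:00-11:20, 13:55-15:55, 16:20-18:30, 20:30-21:00.
Carol in UTC: 09:00-12:50, 16:20-20:20 (add 4h to convert from UTC-4).
Yuki in UTC: 08:00-11:20, 14:20-14:35, 14:45-17:25, 17:35-21:00 (subtract 1h to convert from UTC+1).
Carol can make the full 11:45-12:10 slot — that's 1.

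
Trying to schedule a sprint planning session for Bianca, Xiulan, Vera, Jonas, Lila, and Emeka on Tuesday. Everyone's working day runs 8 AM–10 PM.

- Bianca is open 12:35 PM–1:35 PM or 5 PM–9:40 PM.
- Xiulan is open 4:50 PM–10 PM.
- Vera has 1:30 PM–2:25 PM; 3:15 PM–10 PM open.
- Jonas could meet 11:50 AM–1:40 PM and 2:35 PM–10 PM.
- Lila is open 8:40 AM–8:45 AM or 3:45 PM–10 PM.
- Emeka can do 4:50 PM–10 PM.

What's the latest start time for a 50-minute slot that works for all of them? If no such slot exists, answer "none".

Bianca ∩ Xiulan: 17:00-21:40.
Bianca ∩ Xiulan ∩ Vera: 17:00-21:40.
Bianca ∩ Xiulan ∩ Vera ∩ Jonas: 17:00-21:40.
Bianca ∩ Xiulan ∩ Vera ∩ Jonas ∩ Lila: 17:00-21:40.
Bianca ∩ Xiulan ∩ Vera ∩ Jonas ∩ Lila ∩ Emeka: 17:00-21:40.
The last common window of at least 50 minutes is 17:00-21:40; a 50-minute meeting can start as late as 20:50 and still end by 21:40.

20:50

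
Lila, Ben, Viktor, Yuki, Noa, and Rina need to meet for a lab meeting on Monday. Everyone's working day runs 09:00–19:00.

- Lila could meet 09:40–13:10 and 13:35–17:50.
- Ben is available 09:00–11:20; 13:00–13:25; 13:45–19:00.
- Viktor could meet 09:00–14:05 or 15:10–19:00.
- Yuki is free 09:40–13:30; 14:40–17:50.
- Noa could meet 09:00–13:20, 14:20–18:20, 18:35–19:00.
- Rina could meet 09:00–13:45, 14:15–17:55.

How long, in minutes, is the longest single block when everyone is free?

160

Lila ∩ Ben: 09:40-11:20, 13:00-13:10, 13:45-17:50.
Lila ∩ Ben ∩ Viktor: 09:40-11:20, 13:00-13:10, 13:45-14:05, 15:10-17:50.
Lila ∩ Ben ∩ Viktor ∩ Yuki: 09:40-11:20, 13:00-13:10, 15:10-17:50.
Lila ∩ Ben ∩ Viktor ∩ Yuki ∩ Noa: 09:40-11:20, 13:00-13:10, 15:10-17:50.
Lila ∩ Ben ∩ Viktor ∩ Yuki ∩ Noa ∩ Rina: 09:40-11:20, 13:00-13:10, 15:10-17:50.
Those are the intersection windows.
The longest is 15:10-17:50 at 160 minutes.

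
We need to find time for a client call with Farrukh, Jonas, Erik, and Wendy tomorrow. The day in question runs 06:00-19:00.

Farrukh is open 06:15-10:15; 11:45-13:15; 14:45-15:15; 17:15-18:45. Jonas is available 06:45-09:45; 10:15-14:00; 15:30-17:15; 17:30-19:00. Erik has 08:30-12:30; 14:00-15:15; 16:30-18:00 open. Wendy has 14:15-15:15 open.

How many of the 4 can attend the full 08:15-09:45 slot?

2

Farrukh and Jonas can make the full 08:15-09:45 slot — that's 2.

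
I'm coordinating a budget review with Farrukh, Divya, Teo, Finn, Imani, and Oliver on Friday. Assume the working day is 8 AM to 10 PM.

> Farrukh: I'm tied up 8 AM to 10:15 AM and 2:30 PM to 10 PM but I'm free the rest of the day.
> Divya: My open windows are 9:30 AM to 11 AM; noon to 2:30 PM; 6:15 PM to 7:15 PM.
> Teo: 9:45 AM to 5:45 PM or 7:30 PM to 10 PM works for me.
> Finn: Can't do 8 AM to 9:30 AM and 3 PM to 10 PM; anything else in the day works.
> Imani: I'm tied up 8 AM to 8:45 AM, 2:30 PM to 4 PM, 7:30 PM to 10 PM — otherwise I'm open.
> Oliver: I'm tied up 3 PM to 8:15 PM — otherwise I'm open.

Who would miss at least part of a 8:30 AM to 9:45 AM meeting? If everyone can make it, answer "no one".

Divya, Farrukh, Finn, Imani, Teo

Farrukh free: 10:15-14:30 (invert busy blocks within the working day).
Divya free: 09:30-11:00, 12:00-14:30, 18:15-19:15.
Teo free: 09:45-17:45, 19:30-22:00.
Finn free: 09:30-15:00 (invert busy blocks within the working day).
Imani free: 08:45-14:30, 16:00-19:30 (invert busy blocks within the working day).
Oliver free: 08:00-15:00, 20:15-22:00 (invert busy blocks within the working day).
Farrukh: not fully free for 08:30-09:45. Divya: not fully free for 08:30-09:45. Teo: not fully free for 08:30-09:45. Finn: not fully free for 08:30-09:45. Imani: not fully free for 08:30-09:45. Oliver: free for 08:30-09:45.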